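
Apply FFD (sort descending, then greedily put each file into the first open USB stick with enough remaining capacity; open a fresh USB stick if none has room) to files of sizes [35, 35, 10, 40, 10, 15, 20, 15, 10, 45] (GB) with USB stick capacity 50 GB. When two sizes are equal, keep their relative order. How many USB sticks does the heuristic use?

5

Sorted descending: 45, 40, 35, 35, 20, 15, 15, 10, 10, 10.
  45 → USB stick 1 (new)  [load 45/50]
  40 → USB stick 2 (new)  [load 40/50]
  35 → USB stick 3 (new)  [load 35/50]
  35 → USB stick 4 (new)  [load 35/50]
  20 → USB stick 5 (new)  [load 20/50]
  15 → USB stick 3  [load 50/50]
  15 → USB stick 4  [load 50/50]
  10 → USB stick 2  [load 50/50]
  10 → USB stick 5  [load 30/50]
  10 → USB stick 5  [load 40/50]
5 USB sticks opened.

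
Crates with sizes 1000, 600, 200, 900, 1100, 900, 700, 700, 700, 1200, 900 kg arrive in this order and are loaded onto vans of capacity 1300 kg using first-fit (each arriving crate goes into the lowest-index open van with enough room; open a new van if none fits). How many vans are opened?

  1000 → van 1 (new)  [load 1000/1300]
  600 → van 2 (new)  [load 600/1300]
  200 → van 1  [load 1200/1300]
  900 → van 3 (new)  [load 900/1300]
  1100 → van 4 (new)  [load 1100/1300]
  900 → van 5 (new)  [load 900/1300]
  700 → van 2  [load 1300/1300]
  700 → van 6 (new)  [load 700/1300]
  700 → van 7 (new)  [load 700/1300]
  1200 → van 8 (new)  [load 1200/1300]
  900 → van 9 (new)  [load 900/1300]
9 vans opened.

9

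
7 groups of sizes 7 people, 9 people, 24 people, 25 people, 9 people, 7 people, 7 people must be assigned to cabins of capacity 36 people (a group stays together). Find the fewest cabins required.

Total = 25 + 24 + 9 + 9 + 7 + 7 + 7 = 88 people.
Lower bound: ⌈88/36⌉ = 3 cabins.
A packing using 3 cabins:
  cabin 1: 25 + 9 = 34
  cabin 2: 24 + 9 = 33
  cabin 3: 7 + 7 + 7 = 21
This matches the lower bound, so 3 is optimal.

3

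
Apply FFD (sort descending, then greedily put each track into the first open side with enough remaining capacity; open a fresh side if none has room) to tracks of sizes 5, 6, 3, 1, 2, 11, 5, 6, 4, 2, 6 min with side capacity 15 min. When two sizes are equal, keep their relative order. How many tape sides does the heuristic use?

Sorted descending: 11, 6, 6, 6, 5, 5, 4, 3, 2, 2, 1.
  11 → side 1 (new)  [load 11/15]
  6 → side 2 (new)  [load 6/15]
  6 → side 2  [load 12/15]
  6 → side 3 (new)  [load 6/15]
  5 → side 3  [load 11/15]
  5 → side 4 (new)  [load 5/15]
  4 → side 1  [load 15/15]
  3 → side 2  [load 15/15]
  2 → side 3  [load 13/15]
  2 → side 3  [load 15/15]
  1 → side 4  [load 6/15]
4 tape sides opened.

4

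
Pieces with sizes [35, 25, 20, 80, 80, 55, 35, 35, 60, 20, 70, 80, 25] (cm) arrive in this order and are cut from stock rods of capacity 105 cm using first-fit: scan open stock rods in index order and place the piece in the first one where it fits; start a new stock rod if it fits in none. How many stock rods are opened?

7

  35 → stock rod 1 (new)  [load 35/105]
  25 → stock rod 1  [load 60/105]
  20 → stock rod 1  [load 80/105]
  80 → stock rod 2 (new)  [load 80/105]
  80 → stock rod 3 (new)  [load 80/105]
  55 → stock rod 4 (new)  [load 55/105]
  35 → stock rod 4  [load 90/105]
  35 → stock rod 5 (new)  [load 35/105]
  60 → stock rod 5  [load 95/105]
  20 → stock rod 1  [load 100/105]
  70 → stock rod 6 (new)  [load 70/105]
  80 → stock rod 7 (new)  [load 80/105]
  25 → stock rod 2  [load 105/105]
7 stock rods opened.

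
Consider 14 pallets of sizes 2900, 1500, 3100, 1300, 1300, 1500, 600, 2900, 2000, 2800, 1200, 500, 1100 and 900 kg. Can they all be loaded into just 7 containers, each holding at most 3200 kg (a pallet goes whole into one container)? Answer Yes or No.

No

Total = 23600 kg; ⌈23600/3200⌉ = 8.
At least 8 containers are required, but only 7 are allowed.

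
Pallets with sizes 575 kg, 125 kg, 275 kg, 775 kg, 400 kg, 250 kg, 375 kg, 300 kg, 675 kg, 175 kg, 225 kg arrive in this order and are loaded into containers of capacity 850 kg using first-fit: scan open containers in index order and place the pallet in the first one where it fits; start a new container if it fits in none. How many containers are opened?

6

  575 → container 1 (new)  [load 575/850]
  125 → container 1  [load 700/850]
  275 → container 2 (new)  [load 275/850]
  775 → container 3 (new)  [load 775/850]
  400 → container 2  [load 675/850]
  250 → container 4 (new)  [load 250/850]
  375 → container 4  [load 625/850]
  300 → container 5 (new)  [load 300/850]
  675 → container 6 (new)  [load 675/850]
  175 → container 2  [load 850/850]
  225 → container 4  [load 850/850]
6 containers opened.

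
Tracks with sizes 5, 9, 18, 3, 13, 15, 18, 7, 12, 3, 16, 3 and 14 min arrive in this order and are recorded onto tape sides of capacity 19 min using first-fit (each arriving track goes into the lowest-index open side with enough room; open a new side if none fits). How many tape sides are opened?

  5 → side 1 (new)  [load 5/19]
  9 → side 1  [load 14/19]
  18 → side 2 (new)  [load 18/19]
  3 → side 1  [load 17/19]
  13 → side 3 (new)  [load 13/19]
  15 → side 4 (new)  [load 15/19]
  18 → side 5 (new)  [load 18/19]
  7 → side 6 (new)  [load 7/19]
  12 → side 6  [load 19/19]
  3 → side 3  [load 16/19]
  16 → side 7 (new)  [load 16/19]
  3 → side 3  [load 19/19]
  14 → side 8 (new)  [load 14/19]
8 tape sides opened.

8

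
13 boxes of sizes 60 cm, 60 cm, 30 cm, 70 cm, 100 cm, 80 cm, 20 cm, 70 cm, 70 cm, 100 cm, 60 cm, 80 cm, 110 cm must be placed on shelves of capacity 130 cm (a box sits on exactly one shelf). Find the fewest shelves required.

Total = 110 + 100 + 100 + 80 + 80 + 70 + 70 + 70 + 60 + 60 + 60 + 30 + 20 = 910 cm.
Lower bound: ⌈910/130⌉ = 7 shelves.
Also, 8 boxes each exceed 65 cm, and no two of those can share a shelf, so at least 8 shelves are needed.
A packing using 8 shelves:
  shelf 1: 110 + 20 = 130
  shelf 2: 100 + 30 = 130
  shelf 3: 100 = 100
  shelf 4: 80 = 80
  shelf 5: 80 = 80
  shelf 6: 70 + 60 = 130
  shelf 7: 70 + 60 = 130
  shelf 8: 70 + 60 = 130
This matches the lower bound, so 8 is optimal.

8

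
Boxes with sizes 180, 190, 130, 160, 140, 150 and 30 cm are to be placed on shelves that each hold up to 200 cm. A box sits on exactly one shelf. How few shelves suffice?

6

Total = 190 + 180 + 160 + 150 + 140 + 130 + 30 = 980 cm.
Lower bound: ⌈980/200⌉ = 5 shelves.
Also, 6 boxes each exceed 100 cm, and no two of those can share a shelf, so at least 6 shelves are needed.
A packing using 6 shelves:
  shelf 1: 190 = 190
  shelf 2: 180 = 180
  shelf 3: 160 + 30 = 190
  shelf 4: 150 = 150
  shelf 5: 140 = 140
  shelf 6: 130 = 130
This matches the lower bound, so 6 is optimal.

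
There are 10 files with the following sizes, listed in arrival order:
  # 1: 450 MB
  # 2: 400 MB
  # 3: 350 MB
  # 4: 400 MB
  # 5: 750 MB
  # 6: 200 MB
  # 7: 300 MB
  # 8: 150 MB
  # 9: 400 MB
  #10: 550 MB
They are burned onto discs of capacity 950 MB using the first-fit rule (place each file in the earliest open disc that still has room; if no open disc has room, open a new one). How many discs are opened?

  450 → disc 1 (new)  [load 450/950]
  400 → disc 1  [load 850/950]
  350 → disc 2 (new)  [load 350/950]
  400 → disc 2  [load 750/950]
  750 → disc 3 (new)  [load 750/950]
  200 → disc 2  [load 950/950]
  300 → disc 4 (new)  [load 300/950]
  150 → disc 3  [load 900/950]
  400 → disc 4  [load 700/950]
  550 → disc 5 (new)  [load 550/950]
5 discs opened.

5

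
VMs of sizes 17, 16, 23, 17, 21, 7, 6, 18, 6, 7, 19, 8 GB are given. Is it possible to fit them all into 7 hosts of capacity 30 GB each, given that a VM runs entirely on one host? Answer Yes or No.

Yes

A valid assignment using 7 hosts:
  host 1: 23 + 7 = 30
  host 2: 21 + 8 = 29
  host 3: 19 + 7 = 26
  host 4: 18 + 6 + 6 = 30
  host 5: 17 = 17
  host 6: 17 = 17
  host 7: 16 = 16
Every load is within 30 GB, so 7 hosts suffice.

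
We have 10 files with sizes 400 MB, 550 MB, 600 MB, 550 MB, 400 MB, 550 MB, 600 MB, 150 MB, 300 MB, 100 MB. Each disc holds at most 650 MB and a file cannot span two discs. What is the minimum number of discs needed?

Total = 600 + 600 + 550 + 550 + 550 + 400 + 400 + 300 + 150 + 100 = 4200 MB.
Lower bound: ⌈4200/650⌉ = 7 discs.
A packing using 8 discs:
  disc 1: 600 = 600
  disc 2: 600 = 600
  disc 3: 550 + 100 = 650
  disc 4: 550 = 550
  disc 5: 550 = 550
  disc 6: 400 + 150 = 550
  disc 7: 400 = 400
  disc 8: 300 = 300
No arrangement into 7 discs stays within capacity, so 8 is optimal.

8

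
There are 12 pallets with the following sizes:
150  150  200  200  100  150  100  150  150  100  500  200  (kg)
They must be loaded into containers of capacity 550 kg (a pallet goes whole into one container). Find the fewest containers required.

Total = 500 + 200 + 200 + 200 + 150 + 150 + 150 + 150 + 150 + 100 + 100 + 100 = 2150 kg.
Lower bound: ⌈2150/550⌉ = 4 containers.
A packing using 4 containers:
  container 1: 500 = 500
  container 2: 200 + 200 + 150 = 550
  container 3: 200 + 150 + 100 + 100 = 550
  container 4: 150 + 150 + 150 + 100 = 550
This matches the lower bound, so 4 is optimal.

4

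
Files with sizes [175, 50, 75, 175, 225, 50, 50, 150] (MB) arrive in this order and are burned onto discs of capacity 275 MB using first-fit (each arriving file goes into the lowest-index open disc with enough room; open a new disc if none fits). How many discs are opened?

  175 → disc 1 (new)  [load 175/275]
  50 → disc 1  [load 225/275]
  75 → disc 2 (new)  [load 75/275]
  175 → disc 2  [load 250/275]
  225 → disc 3 (new)  [load 225/275]
  50 → disc 1  [load 275/275]
  50 → disc 3  [load 275/275]
  150 → disc 4 (new)  [load 150/275]
4 discs opened.

4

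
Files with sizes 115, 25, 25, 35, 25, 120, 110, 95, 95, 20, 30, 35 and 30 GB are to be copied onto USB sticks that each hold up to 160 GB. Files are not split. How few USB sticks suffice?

Total = 120 + 115 + 110 + 95 + 95 + 35 + 35 + 30 + 30 + 25 + 25 + 25 + 20 = 760 GB.
Lower bound: ⌈760/160⌉ = 5 USB sticks.
A packing using 5 USB sticks:
  USB stick 1: 120 + 35 = 155
  USB stick 2: 115 + 35 = 150
  USB stick 3: 110 + 30 + 20 = 160
  USB stick 4: 95 + 30 + 25 = 150
  USB stick 5: 95 + 25 + 25 = 145
This matches the lower bound, so 5 is optimal.

5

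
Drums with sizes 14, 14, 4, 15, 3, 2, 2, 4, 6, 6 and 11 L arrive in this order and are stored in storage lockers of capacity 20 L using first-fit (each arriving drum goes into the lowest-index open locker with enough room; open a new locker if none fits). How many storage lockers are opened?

  14 → locker 1 (new)  [load 14/20]
  14 → locker 2 (new)  [load 14/20]
  4 → locker 1  [load 18/20]
  15 → locker 3 (new)  [load 15/20]
  3 → locker 2  [load 17/20]
  2 → locker 1  [load 20/20]
  2 → locker 2  [load 19/20]
  4 → locker 3  [load 19/20]
  6 → locker 4 (new)  [load 6/20]
  6 → locker 4  [load 12/20]
  11 → locker 5 (new)  [load 11/20]
5 storage lockers opened.

5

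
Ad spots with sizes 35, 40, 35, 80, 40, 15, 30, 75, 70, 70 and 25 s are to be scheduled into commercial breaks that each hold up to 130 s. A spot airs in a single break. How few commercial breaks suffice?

5

Total = 80 + 75 + 70 + 70 + 40 + 40 + 35 + 35 + 30 + 25 + 15 = 515 s.
Lower bound: ⌈515/130⌉ = 4 commercial breaks.
A packing using 5 commercial breaks:
  break 1: 80 + 40 = 120
  break 2: 75 + 40 + 15 = 130
  break 3: 70 + 35 + 25 = 130
  break 4: 70 + 35 = 105
  break 5: 30 = 30
No arrangement into 4 commercial breaks stays within capacity, so 5 is optimal.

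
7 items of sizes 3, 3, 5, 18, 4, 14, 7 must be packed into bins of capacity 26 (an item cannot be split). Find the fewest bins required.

3

Total = 18 + 14 + 7 + 5 + 4 + 3 + 3 = 54.
Lower bound: ⌈54/26⌉ = 3 bins.
A packing using 3 bins:
  bin 1: 18 + 7 = 25
  bin 2: 14 + 5 + 4 + 3 = 26
  bin 3: 3 = 3
This matches the lower bound, so 3 is optimal.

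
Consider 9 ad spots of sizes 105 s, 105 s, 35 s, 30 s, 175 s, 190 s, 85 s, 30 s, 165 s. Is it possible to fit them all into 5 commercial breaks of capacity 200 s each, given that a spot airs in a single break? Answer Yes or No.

A valid assignment using 5 commercial breaks:
  break 1: 190 = 190
  break 2: 175 = 175
  break 3: 165 + 35 = 200
  break 4: 105 + 85 = 190
  break 5: 105 + 30 + 30 = 165
Every load is within 200 s, so 5 commercial breaks suffice.

Yes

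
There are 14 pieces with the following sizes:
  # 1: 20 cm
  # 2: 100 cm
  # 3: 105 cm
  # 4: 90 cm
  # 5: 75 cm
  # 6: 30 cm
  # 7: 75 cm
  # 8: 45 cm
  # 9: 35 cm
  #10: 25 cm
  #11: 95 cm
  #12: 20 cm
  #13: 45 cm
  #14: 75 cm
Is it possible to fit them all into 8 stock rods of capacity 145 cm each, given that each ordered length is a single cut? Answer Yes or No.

A valid assignment using 7 stock rods:
  stock rod 1: 105 + 35 = 140
  stock rod 2: 100 + 45 = 145
  stock rod 3: 95 + 45 = 140
  stock rod 4: 90 + 30 + 25 = 145
  stock rod 5: 75 + 20 + 20 = 115
  stock rod 6: 75 = 75
  stock rod 7: 75 = 75
That uses only 7 ≤ 8, so 8 stock rods are enough.

Yes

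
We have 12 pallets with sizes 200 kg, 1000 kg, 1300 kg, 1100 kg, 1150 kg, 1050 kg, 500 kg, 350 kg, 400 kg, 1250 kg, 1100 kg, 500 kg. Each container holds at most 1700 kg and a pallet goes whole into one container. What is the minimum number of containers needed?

7

Total = 1300 + 1250 + 1150 + 1100 + 1100 + 1050 + 1000 + 500 + 500 + 400 + 350 + 200 = 9900 kg.
Lower bound: ⌈9900/1700⌉ = 6 containers.
Also, 7 pallets each exceed 850 kg, and no two of those can share a container, so at least 7 containers are needed.
A packing using 7 containers:
  container 1: 1300 + 400 = 1700
  container 2: 1250 + 350 = 1600
  container 3: 1150 + 500 = 1650
  container 4: 1100 + 500 = 1600
  container 5: 1100 + 200 = 1300
  container 6: 1050 = 1050
  container 7: 1000 = 1000
This matches the lower bound, so 7 is optimal.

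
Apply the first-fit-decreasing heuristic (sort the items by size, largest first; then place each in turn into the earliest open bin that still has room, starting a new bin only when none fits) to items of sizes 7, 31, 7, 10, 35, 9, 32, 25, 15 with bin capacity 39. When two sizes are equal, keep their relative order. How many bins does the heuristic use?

Sorted descending: 35, 32, 31, 25, 15, 10, 9, 7, 7.
  35 → bin 1 (new)  [load 35/39]
  32 → bin 2 (new)  [load 32/39]
  31 → bin 3 (new)  [load 31/39]
  25 → bin 4 (new)  [load 25/39]
  15 → bin 5 (new)  [load 15/39]
  10 → bin 4  [load 35/39]
  9 → bin 5  [load 24/39]
  7 → bin 2  [load 39/39]
  7 → bin 3  [load 38/39]
5 bins opened.

5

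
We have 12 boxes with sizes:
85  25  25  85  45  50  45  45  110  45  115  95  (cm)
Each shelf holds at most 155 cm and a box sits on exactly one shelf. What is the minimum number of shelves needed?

Total = 115 + 110 + 95 + 85 + 85 + 50 + 45 + 45 + 45 + 45 + 25 + 25 = 770 cm.
Lower bound: ⌈770/155⌉ = 5 shelves.
A packing using 6 shelves:
  shelf 1: 115 + 25 = 140
  shelf 2: 110 + 45 = 155
  shelf 3: 95 + 50 = 145
  shelf 4: 85 + 45 + 25 = 155
  shelf 5: 85 + 45 = 130
  shelf 6: 45 = 45
No arrangement into 5 shelves stays within capacity, so 6 is optimal.

6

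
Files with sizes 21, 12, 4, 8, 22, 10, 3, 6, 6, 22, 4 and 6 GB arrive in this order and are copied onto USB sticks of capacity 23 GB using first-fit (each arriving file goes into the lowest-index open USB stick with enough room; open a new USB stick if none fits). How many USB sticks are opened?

6

  21 → USB stick 1 (new)  [load 21/23]
  12 → USB stick 2 (new)  [load 12/23]
  4 → USB stick 2  [load 16/23]
  8 → USB stick 3 (new)  [load 8/23]
  22 → USB stick 4 (new)  [load 22/23]
  10 → USB stick 3  [load 18/23]
  3 → USB stick 2  [load 19/23]
  6 → USB stick 5 (new)  [load 6/23]
  6 → USB stick 5  [load 12/23]
  22 → USB stick 6 (new)  [load 22/23]
  4 → USB stick 2  [load 23/23]
  6 → USB stick 5  [load 18/23]
6 USB sticks opened.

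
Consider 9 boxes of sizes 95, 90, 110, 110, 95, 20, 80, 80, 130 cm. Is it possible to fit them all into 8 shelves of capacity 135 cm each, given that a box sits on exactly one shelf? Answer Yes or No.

Yes

A valid assignment using 8 shelves:
  shelf 1: 130 = 130
  shelf 2: 110 + 20 = 130
  shelf 3: 110 = 110
  shelf 4: 95 = 95
  shelf 5: 95 = 95
  shelf 6: 90 = 90
  shelf 7: 80 = 80
  shelf 8: 80 = 80
Every load is within 135 cm, so 8 shelves suffice.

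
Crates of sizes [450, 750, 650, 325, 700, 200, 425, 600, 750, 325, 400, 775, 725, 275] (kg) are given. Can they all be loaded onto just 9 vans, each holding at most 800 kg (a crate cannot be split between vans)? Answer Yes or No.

Total = 7350 kg; ⌈7350/800⌉ = 10.
At least 10 vans are required, but only 9 are allowed.

No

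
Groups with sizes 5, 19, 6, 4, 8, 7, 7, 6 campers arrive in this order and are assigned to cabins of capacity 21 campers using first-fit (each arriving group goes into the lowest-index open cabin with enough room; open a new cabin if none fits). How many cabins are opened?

  5 → cabin 1 (new)  [load 5/21]
  19 → cabin 2 (new)  [load 19/21]
  6 → cabin 1  [load 11/21]
  4 → cabin 1  [load 15/21]
  8 → cabin 3 (new)  [load 8/21]
  7 → cabin 3  [load 15/21]
  7 → cabin 4 (new)  [load 7/21]
  6 → cabin 1  [load 21/21]
4 cabins opened.

4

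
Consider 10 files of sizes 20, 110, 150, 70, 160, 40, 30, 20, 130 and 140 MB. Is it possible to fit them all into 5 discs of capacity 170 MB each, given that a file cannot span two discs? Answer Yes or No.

Total = 870 MB; ⌈870/170⌉ = 6.
At least 6 discs are required, but only 5 are allowed.

No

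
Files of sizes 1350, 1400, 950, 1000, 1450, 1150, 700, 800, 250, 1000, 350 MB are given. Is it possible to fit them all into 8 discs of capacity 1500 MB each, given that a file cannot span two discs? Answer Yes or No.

A valid assignment using 8 discs:
  disc 1: 1450 = 1450
  disc 2: 1400 = 1400
  disc 3: 1350 = 1350
  disc 4: 1150 + 350 = 1500
  disc 5: 1000 + 250 = 1250
  disc 6: 1000 = 1000
  disc 7: 950 = 950
  disc 8: 800 + 700 = 1500
Every load is within 1500 MB, so 8 discs suffice.

Yes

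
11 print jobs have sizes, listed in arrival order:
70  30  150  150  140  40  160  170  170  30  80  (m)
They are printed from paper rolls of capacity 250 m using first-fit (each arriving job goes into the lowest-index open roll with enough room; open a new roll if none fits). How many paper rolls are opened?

  70 → roll 1 (new)  [load 70/250]
  30 → roll 1  [load 100/250]
  150 → roll 1  [load 250/250]
  150 → roll 2 (new)  [load 150/250]
  140 → roll 3 (new)  [load 140/250]
  40 → roll 2  [load 190/250]
  160 → roll 4 (new)  [load 160/250]
  170 → roll 5 (new)  [load 170/250]
  170 → roll 6 (new)  [load 170/250]
  30 → roll 2  [load 220/250]
  80 → roll 3  [load 220/250]
6 paper rolls opened.

6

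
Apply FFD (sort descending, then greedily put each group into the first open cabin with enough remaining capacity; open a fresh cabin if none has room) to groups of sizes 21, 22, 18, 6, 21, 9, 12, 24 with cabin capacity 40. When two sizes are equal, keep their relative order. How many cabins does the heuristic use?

Sorted descending: 24, 22, 21, 21, 18, 12, 9, 6.
  24 → cabin 1 (new)  [load 24/40]
  22 → cabin 2 (new)  [load 22/40]
  21 → cabin 3 (new)  [load 21/40]
  21 → cabin 4 (new)  [load 21/40]
  18 → cabin 2  [load 40/40]
  12 → cabin 1  [load 36/40]
  9 → cabin 3  [load 30/40]
  6 → cabin 3  [load 36/40]
4 cabins opened.

4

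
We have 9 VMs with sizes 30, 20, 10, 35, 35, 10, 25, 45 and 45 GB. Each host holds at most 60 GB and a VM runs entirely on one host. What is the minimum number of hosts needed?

5

Total = 45 + 45 + 35 + 35 + 30 + 25 + 20 + 10 + 10 = 255 GB.
Lower bound: ⌈255/60⌉ = 5 hosts.
A packing using 5 hosts:
  host 1: 45 + 10 = 55
  host 2: 45 + 10 = 55
  host 3: 35 + 25 = 60
  host 4: 35 + 20 = 55
  host 5: 30 = 30
This matches the lower bound, so 5 is optimal.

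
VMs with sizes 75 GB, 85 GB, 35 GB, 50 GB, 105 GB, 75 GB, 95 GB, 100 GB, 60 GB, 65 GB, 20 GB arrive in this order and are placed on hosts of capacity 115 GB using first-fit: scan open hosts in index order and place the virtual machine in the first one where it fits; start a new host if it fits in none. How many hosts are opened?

  75 → host 1 (new)  [load 75/115]
  85 → host 2 (new)  [load 85/115]
  35 → host 1  [load 110/115]
  50 → host 3 (new)  [load 50/115]
  105 → host 4 (new)  [load 105/115]
  75 → host 5 (new)  [load 75/115]
  95 → host 6 (new)  [load 95/115]
  100 → host 7 (new)  [load 100/115]
  60 → host 3  [load 110/115]
  65 → host 8 (new)  [load 65/115]
  20 → host 2  [load 105/115]
8 hosts opened.

8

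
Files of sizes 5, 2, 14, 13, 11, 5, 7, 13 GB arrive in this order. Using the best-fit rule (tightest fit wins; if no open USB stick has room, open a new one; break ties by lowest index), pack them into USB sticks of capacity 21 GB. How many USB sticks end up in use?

  5 → USB stick 1 (new)  [load 5/21]
  2 → USB stick 1  [load 7/21]
  14 → USB stick 1  [load 21/21]
  13 → USB stick 2 (new)  [load 13/21]
  11 → USB stick 3 (new)  [load 11/21]
  5 → USB stick 2  [load 18/21]
  7 → USB stick 3  [load 18/21]
  13 → USB stick 4 (new)  [load 13/21]
4 USB sticks opened.

4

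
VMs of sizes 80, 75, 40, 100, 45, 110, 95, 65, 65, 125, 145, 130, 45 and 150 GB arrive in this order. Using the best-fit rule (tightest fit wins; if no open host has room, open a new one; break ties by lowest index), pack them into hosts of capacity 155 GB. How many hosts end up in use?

  80 → host 1 (new)  [load 80/155]
  75 → host 1  [load 155/155]
  40 → host 2 (new)  [load 40/155]
  100 → host 2  [load 140/155]
  45 → host 3 (new)  [load 45/155]
  110 → host 3  [load 155/155]
  95 → host 4 (new)  [load 95/155]
  65 → host 5 (new)  [load 65/155]
  65 → host 5  [load 130/155]
  125 → host 6 (new)  [load 125/155]
  145 → host 7 (new)  [load 145/155]
  130 → host 8 (new)  [load 130/155]
  45 → host 4  [load 140/155]
  150 → host 9 (new)  [load 150/155]
9 hosts opened.

9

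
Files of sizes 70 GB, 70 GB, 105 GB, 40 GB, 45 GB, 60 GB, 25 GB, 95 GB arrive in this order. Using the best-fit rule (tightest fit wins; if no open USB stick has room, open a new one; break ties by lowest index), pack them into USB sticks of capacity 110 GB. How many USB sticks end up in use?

5

  70 → USB stick 1 (new)  [load 70/110]
  70 → USB stick 2 (new)  [load 70/110]
  105 → USB stick 3 (new)  [load 105/110]
  40 → USB stick 1  [load 110/110]
  45 → USB stick 4 (new)  [load 45/110]
  60 → USB stick 4  [load 105/110]
  25 → USB stick 2  [load 95/110]
  95 → USB stick 5 (new)  [load 95/110]
5 USB sticks opened.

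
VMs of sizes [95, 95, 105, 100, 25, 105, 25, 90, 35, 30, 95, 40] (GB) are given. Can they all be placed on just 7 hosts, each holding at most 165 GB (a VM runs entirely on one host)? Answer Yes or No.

A valid assignment using 7 hosts:
  host 1: 105 + 40 = 145
  host 2: 105 + 35 + 25 = 165
  host 3: 100 + 30 + 25 = 155
  host 4: 95 = 95
  host 5: 95 = 95
  host 6: 95 = 95
  host 7: 90 = 90
Every load is within 165 GB, so 7 hosts suffice.

Yes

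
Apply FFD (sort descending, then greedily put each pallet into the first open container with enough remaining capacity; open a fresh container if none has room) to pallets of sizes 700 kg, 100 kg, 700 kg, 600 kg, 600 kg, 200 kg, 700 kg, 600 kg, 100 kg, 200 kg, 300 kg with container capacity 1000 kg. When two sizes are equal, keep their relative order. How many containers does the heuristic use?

6

Sorted descending: 700, 700, 700, 600, 600, 600, 300, 200, 200, 100, 100.
  700 → container 1 (new)  [load 700/1000]
  700 → container 2 (new)  [load 700/1000]
  700 → container 3 (new)  [load 700/1000]
  600 → container 4 (new)  [load 600/1000]
  600 → container 5 (new)  [load 600/1000]
  600 → container 6 (new)  [load 600/1000]
  300 → container 1  [load 1000/1000]
  200 → container 2  [load 900/1000]
  200 → container 3  [load 900/1000]
  100 → container 2  [load 1000/1000]
  100 → container 3  [load 1000/1000]
6 containers opened.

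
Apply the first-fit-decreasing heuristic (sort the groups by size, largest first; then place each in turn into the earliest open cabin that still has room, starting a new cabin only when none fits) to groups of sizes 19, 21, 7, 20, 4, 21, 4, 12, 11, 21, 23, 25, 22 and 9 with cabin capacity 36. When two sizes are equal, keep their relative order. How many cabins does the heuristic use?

Sorted descending: 25, 23, 22, 21, 21, 21, 20, 19, 12, 11, 9, 7, 4, 4.
  25 → cabin 1 (new)  [load 25/36]
  23 → cabin 2 (new)  [load 23/36]
  22 → cabin 3 (new)  [load 22/36]
  21 → cabin 4 (new)  [load 21/36]
  21 → cabin 5 (new)  [load 21/36]
  21 → cabin 6 (new)  [load 21/36]
  20 → cabin 7 (new)  [load 20/36]
  19 → cabin 8 (new)  [load 19/36]
  12 → cabin 2  [load 35/36]
  11 → cabin 1  [load 36/36]
  9 → cabin 3  [load 31/36]
  7 → cabin 4  [load 28/36]
  4 → cabin 3  [load 35/36]
  4 → cabin 4  [load 32/36]
8 cabins opened.

8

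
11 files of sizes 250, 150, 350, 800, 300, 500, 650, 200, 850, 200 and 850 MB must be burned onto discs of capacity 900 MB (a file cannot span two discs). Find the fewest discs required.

6

Total = 850 + 850 + 800 + 650 + 500 + 350 + 300 + 250 + 200 + 200 + 150 = 5100 MB.
Lower bound: ⌈5100/900⌉ = 6 discs.
A packing using 6 discs:
  disc 1: 850 = 850
  disc 2: 850 = 850
  disc 3: 800 = 800
  disc 4: 650 + 250 = 900
  disc 5: 500 + 350 = 850
  disc 6: 300 + 200 + 200 + 150 = 850
This matches the lower bound, so 6 is optimal.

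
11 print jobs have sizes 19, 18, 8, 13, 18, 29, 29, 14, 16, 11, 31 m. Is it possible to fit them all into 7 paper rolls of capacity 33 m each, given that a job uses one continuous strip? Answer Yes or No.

A valid assignment using 7 paper rolls:
  roll 1: 31 = 31
  roll 2: 29 = 29
  roll 3: 29 = 29
  roll 4: 19 + 14 = 33
  roll 5: 18 + 13 = 31
  roll 6: 18 + 11 = 29
  roll 7: 16 + 8 = 24
Every load is within 33 m, so 7 paper rolls suffice.

Yes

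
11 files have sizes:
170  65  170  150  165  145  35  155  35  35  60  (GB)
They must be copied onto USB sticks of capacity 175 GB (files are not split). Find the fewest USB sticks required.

8

Total = 170 + 170 + 165 + 155 + 150 + 145 + 65 + 60 + 35 + 35 + 35 = 1185 GB.
Lower bound: ⌈1185/175⌉ = 7 USB sticks.
A packing using 8 USB sticks:
  USB stick 1: 170 = 170
  USB stick 2: 170 = 170
  USB stick 3: 165 = 165
  USB stick 4: 155 = 155
  USB stick 5: 150 = 150
  USB stick 6: 145 = 145
  USB stick 7: 65 + 60 + 35 = 160
  USB stick 8: 35 + 35 = 70
No arrangement into 7 USB sticks stays within capacity, so 8 is optimal.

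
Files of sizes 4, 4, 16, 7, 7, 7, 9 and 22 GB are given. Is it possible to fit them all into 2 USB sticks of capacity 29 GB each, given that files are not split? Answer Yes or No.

Total = 76 GB; ⌈76/29⌉ = 3.
At least 3 USB sticks are required, but only 2 are allowed.

No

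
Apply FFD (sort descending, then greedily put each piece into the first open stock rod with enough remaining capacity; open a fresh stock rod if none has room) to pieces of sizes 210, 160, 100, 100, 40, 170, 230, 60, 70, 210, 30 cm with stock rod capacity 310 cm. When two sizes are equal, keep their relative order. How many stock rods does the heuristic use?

Sorted descending: 230, 210, 210, 170, 160, 100, 100, 70, 60, 40, 30.
  230 → stock rod 1 (new)  [load 230/310]
  210 → stock rod 2 (new)  [load 210/310]
  210 → stock rod 3 (new)  [load 210/310]
  170 → stock rod 4 (new)  [load 170/310]
  160 → stock rod 5 (new)  [load 160/310]
  100 → stock rod 2  [load 310/310]
  100 → stock rod 3  [load 310/310]
  70 → stock rod 1  [load 300/310]
  60 → stock rod 4  [load 230/310]
  40 → stock rod 4  [load 270/310]
  30 → stock rod 4  [load 300/310]
5 stock rods opened.

5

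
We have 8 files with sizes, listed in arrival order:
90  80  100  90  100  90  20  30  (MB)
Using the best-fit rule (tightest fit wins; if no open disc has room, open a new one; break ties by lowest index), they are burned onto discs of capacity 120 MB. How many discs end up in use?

6

  90 → disc 1 (new)  [load 90/120]
  80 → disc 2 (new)  [load 80/120]
  100 → disc 3 (new)  [load 100/120]
  90 → disc 4 (new)  [load 90/120]
  100 → disc 5 (new)  [load 100/120]
  90 → disc 6 (new)  [load 90/120]
  20 → disc 3  [load 120/120]
  30 → disc 1  [load 120/120]
6 discs opened.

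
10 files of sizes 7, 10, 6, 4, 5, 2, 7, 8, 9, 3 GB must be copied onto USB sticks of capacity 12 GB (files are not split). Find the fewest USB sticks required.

6

Total = 10 + 9 + 8 + 7 + 7 + 6 + 5 + 4 + 3 + 2 = 61 GB.
Lower bound: ⌈61/12⌉ = 6 USB sticks.
A packing using 6 USB sticks:
  USB stick 1: 10 + 2 = 12
  USB stick 2: 9 + 3 = 12
  USB stick 3: 8 + 4 = 12
  USB stick 4: 7 + 5 = 12
  USB stick 5: 7 = 7
  USB stick 6: 6 = 6
This matches the lower bound, so 6 is optimal.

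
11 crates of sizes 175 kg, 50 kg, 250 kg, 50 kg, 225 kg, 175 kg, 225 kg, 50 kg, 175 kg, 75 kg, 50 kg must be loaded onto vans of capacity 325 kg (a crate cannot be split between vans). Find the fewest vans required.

6

Total = 250 + 225 + 225 + 175 + 175 + 175 + 75 + 50 + 50 + 50 + 50 = 1500 kg.
Lower bound: ⌈1500/325⌉ = 5 vans.
Also, 6 crates each exceed 325/2 kg, and no two of those can share a van, so at least 6 vans are needed.
A packing using 6 vans:
  van 1: 250 + 75 = 325
  van 2: 225 + 50 + 50 = 325
  van 3: 225 + 50 + 50 = 325
  van 4: 175 = 175
  van 5: 175 = 175
  van 6: 175 = 175
This matches the lower bound, so 6 is optimal.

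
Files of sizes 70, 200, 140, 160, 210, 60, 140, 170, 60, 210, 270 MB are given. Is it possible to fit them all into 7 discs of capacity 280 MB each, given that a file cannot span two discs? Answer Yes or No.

A valid assignment using 7 discs:
  disc 1: 270 = 270
  disc 2: 210 + 70 = 280
  disc 3: 210 + 60 = 270
  disc 4: 200 + 60 = 260
  disc 5: 170 = 170
  disc 6: 160 = 160
  disc 7: 140 + 140 = 280
Every load is within 280 MB, so 7 discs suffice.

Yes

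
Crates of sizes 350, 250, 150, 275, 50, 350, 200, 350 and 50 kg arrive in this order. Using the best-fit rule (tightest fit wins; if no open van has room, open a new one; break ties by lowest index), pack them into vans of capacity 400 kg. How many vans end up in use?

6

  350 → van 1 (new)  [load 350/400]
  250 → van 2 (new)  [load 250/400]
  150 → van 2  [load 400/400]
  275 → van 3 (new)  [load 275/400]
  50 → van 1  [load 400/400]
  350 → van 4 (new)  [load 350/400]
  200 → van 5 (new)  [load 200/400]
  350 → van 6 (new)  [load 350/400]
  50 → van 4  [load 400/400]
6 vans opened.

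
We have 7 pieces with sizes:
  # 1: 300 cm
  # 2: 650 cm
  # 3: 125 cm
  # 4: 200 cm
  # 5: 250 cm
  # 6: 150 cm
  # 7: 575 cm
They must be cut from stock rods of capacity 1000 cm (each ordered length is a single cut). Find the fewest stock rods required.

3

Total = 650 + 575 + 300 + 250 + 200 + 150 + 125 = 2250 cm.
Lower bound: ⌈2250/1000⌉ = 3 stock rods.
A packing using 3 stock rods:
  stock rod 1: 650 + 300 = 950
  stock rod 2: 575 + 250 + 150 = 975
  stock rod 3: 200 + 125 = 325
This matches the lower bound, so 3 is optimal.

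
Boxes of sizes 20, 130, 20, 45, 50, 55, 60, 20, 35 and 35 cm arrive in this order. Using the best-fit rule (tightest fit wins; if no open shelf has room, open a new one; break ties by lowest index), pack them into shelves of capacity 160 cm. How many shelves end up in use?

4

  20 → shelf 1 (new)  [load 20/160]
  130 → shelf 1  [load 150/160]
  20 → shelf 2 (new)  [load 20/160]
  45 → shelf 2  [load 65/160]
  50 → shelf 2  [load 115/160]
  55 → shelf 3 (new)  [load 55/160]
  60 → shelf 3  [load 115/160]
  20 → shelf 2  [load 135/160]
  35 → shelf 3  [load 150/160]
  35 → shelf 4 (new)  [load 35/160]
4 shelves opened.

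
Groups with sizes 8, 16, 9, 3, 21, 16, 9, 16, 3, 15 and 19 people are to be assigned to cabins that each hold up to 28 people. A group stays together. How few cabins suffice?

6

Total = 21 + 19 + 16 + 16 + 16 + 15 + 9 + 9 + 8 + 3 + 3 = 135 people.
Lower bound: ⌈135/28⌉ = 5 cabins.
Also, 6 groups each exceed 14 people, and no two of those can share a cabin, so at least 6 cabins are needed.
A packing using 6 cabins:
  cabin 1: 21 + 3 + 3 = 27
  cabin 2: 19 + 9 = 28
  cabin 3: 16 + 9 = 25
  cabin 4: 16 + 8 = 24
  cabin 5: 16 = 16
  cabin 6: 15 = 15
This matches the lower bound, so 6 is optimal.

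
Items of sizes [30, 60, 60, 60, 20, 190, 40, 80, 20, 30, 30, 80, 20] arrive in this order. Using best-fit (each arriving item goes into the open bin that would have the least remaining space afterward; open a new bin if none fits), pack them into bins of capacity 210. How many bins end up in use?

4

  30 → bin 1 (new)  [load 30/210]
  60 → bin 1  [load 90/210]
  60 → bin 1  [load 150/210]
  60 → bin 1  [load 210/210]
  20 → bin 2 (new)  [load 20/210]
  190 → bin 2  [load 210/210]
  40 → bin 3 (new)  [load 40/210]
  80 → bin 3  [load 120/210]
  20 → bin 3  [load 140/210]
  30 → bin 3  [load 170/210]
  30 → bin 3  [load 200/210]
  80 → bin 4 (new)  [load 80/210]
  20 → bin 4  [load 100/210]
4 bins opened.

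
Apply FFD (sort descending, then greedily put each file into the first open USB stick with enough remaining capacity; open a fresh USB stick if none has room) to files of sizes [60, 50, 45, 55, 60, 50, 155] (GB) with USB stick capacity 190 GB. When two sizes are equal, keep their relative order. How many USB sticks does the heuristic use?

3

Sorted descending: 155, 60, 60, 55, 50, 50, 45.
  155 → USB stick 1 (new)  [load 155/190]
  60 → USB stick 2 (new)  [load 60/190]
  60 → USB stick 2  [load 120/190]
  55 → USB stick 2  [load 175/190]
  50 → USB stick 3 (new)  [load 50/190]
  50 → USB stick 3  [load 100/190]
  45 → USB stick 3  [load 145/190]
3 USB sticks opened.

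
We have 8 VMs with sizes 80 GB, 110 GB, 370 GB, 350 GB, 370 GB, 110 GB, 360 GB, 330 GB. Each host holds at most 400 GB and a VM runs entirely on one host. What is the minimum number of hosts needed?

Total = 370 + 370 + 360 + 350 + 330 + 110 + 110 + 80 = 2080 GB.
Lower bound: ⌈2080/400⌉ = 6 hosts.
A packing using 6 hosts:
  host 1: 370 = 370
  host 2: 370 = 370
  host 3: 360 = 360
  host 4: 350 = 350
  host 5: 330 = 330
  host 6: 110 + 110 + 80 = 300
This matches the lower bound, so 6 is optimal.

6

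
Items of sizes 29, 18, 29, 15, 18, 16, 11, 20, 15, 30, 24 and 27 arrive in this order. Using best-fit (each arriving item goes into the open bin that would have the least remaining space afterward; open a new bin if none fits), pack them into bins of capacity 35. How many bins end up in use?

9

  29 → bin 1 (new)  [load 29/35]
  18 → bin 2 (new)  [load 18/35]
  29 → bin 3 (new)  [load 29/35]
  15 → bin 2  [load 33/35]
  18 → bin 4 (new)  [load 18/35]
  16 → bin 4  [load 34/35]
  11 → bin 5 (new)  [load 11/35]
  20 → bin 5  [load 31/35]
  15 → bin 6 (new)  [load 15/35]
  30 → bin 7 (new)  [load 30/35]
  24 → bin 8 (new)  [load 24/35]
  27 → bin 9 (new)  [load 27/35]
9 bins opened.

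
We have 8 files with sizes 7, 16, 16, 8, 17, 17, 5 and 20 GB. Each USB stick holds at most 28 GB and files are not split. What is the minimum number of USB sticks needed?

Total = 20 + 17 + 17 + 16 + 16 + 8 + 7 + 5 = 106 GB.
Lower bound: ⌈106/28⌉ = 4 USB sticks.
Also, 5 files each exceed 14 GB, and no two of those can share a USB stick, so at least 5 USB sticks are needed.
A packing using 5 USB sticks:
  USB stick 1: 20 + 8 = 28
  USB stick 2: 17 + 7 = 24
  USB stick 3: 17 + 5 = 22
  USB stick 4: 16 = 16
  USB stick 5: 16 = 16
This matches the lower bound, so 5 is optimal.

5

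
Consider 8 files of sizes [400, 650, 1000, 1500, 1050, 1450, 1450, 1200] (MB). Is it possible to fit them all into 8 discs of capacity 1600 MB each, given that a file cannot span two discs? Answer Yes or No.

Yes

A valid assignment using 7 discs:
  disc 1: 1500 = 1500
  disc 2: 1450 = 1450
  disc 3: 1450 = 1450
  disc 4: 1200 + 400 = 1600
  disc 5: 1050 = 1050
  disc 6: 1000 = 1000
  disc 7: 650 = 650
That uses only 7 ≤ 8, so 8 discs are enough.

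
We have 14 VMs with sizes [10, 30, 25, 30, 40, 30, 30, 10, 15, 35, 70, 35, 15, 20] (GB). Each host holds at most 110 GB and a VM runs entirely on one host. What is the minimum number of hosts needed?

Total = 70 + 40 + 35 + 35 + 30 + 30 + 30 + 30 + 25 + 20 + 15 + 15 + 10 + 10 = 395 GB.
Lower bound: ⌈395/110⌉ = 4 hosts.
A packing using 4 hosts:
  host 1: 70 + 40 = 110
  host 2: 35 + 35 + 30 + 10 = 110
  host 3: 30 + 30 + 30 + 20 = 110
  host 4: 25 + 15 + 15 + 10 = 65
This matches the lower bound, so 4 is optimal.

4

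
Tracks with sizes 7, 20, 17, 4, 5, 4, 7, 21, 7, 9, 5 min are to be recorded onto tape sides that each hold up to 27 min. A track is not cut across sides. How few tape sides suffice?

4

Total = 21 + 20 + 17 + 9 + 7 + 7 + 7 + 5 + 5 + 4 + 4 = 106 min.
Lower bound: ⌈106/27⌉ = 4 tape sides.
A packing using 4 tape sides:
  side 1: 21 + 5 = 26
  side 2: 20 + 7 = 27
  side 3: 17 + 9 = 26
  side 4: 7 + 7 + 5 + 4 + 4 = 27
This matches the lower bound, so 4 is optimal.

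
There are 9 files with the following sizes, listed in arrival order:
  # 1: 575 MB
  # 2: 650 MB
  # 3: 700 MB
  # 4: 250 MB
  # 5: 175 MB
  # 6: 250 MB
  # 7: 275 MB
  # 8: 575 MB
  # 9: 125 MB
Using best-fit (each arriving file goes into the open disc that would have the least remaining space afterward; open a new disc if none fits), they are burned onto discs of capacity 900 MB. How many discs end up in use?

  575 → disc 1 (new)  [load 575/900]
  650 → disc 2 (new)  [load 650/900]
  700 → disc 3 (new)  [load 700/900]
  250 → disc 2  [load 900/900]
  175 → disc 3  [load 875/900]
  250 → disc 1  [load 825/900]
  275 → disc 4 (new)  [load 275/900]
  575 → disc 4  [load 850/900]
  125 → disc 5 (new)  [load 125/900]
5 discs opened.

5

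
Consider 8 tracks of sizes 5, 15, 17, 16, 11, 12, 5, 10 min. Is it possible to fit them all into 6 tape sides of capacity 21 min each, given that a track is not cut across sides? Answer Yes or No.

A valid assignment using 5 tape sides:
  side 1: 17 = 17
  side 2: 16 + 5 = 21
  side 3: 15 + 5 = 20
  side 4: 12 = 12
  side 5: 11 + 10 = 21
That uses only 5 ≤ 6, so 6 tape sides are enough.

Yes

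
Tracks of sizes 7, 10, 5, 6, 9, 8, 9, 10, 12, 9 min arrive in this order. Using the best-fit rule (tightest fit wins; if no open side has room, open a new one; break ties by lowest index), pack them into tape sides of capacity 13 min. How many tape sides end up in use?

  7 → side 1 (new)  [load 7/13]
  10 → side 2 (new)  [load 10/13]
  5 → side 1  [load 12/13]
  6 → side 3 (new)  [load 6/13]
  9 → side 4 (new)  [load 9/13]
  8 → side 5 (new)  [load 8/13]
  9 → side 6 (new)  [load 9/13]
  10 → side 7 (new)  [load 10/13]
  12 → side 8 (new)  [load 12/13]
  9 → side 9 (new)  [load 9/13]
9 tape sides opened.

9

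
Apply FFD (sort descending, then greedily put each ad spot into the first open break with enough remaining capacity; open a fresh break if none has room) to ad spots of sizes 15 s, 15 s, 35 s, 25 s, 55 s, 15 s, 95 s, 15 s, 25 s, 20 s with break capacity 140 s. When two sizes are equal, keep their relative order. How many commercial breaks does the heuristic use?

3

Sorted descending: 95, 55, 35, 25, 25, 20, 15, 15, 15, 15.
  95 → break 1 (new)  [load 95/140]
  55 → break 2 (new)  [load 55/140]
  35 → break 1  [load 130/140]
  25 → break 2  [load 80/140]
  25 → break 2  [load 105/140]
  20 → break 2  [load 125/140]
  15 → break 2  [load 140/140]
  15 → break 3 (new)  [load 15/140]
  15 → break 3  [load 30/140]
  15 → break 3  [load 45/140]
3 commercial breaks opened.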